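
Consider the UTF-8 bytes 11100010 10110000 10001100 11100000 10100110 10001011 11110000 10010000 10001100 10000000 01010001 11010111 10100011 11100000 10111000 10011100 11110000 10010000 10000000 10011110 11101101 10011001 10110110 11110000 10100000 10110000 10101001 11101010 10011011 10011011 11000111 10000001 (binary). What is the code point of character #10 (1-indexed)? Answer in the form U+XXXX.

Offset 0: leading byte 0xE2 = 11100010 → 3-byte char #1 = E2 B0 8C.
Offset 3: leading byte 0xE0 = 11100000 → 3-byte char #2 = E0 A6 8B.
Offset 6: leading byte 0xF0 = 11110000 → 4-byte char #3 = F0 90 8C 80.
Offset 10: leading byte 0x51 = 01010001 → 1-byte char #4 = 51.
Offset 11: leading byte 0xD7 = 11010111 → 2-byte char #5 = D7 A3.
Offset 13: leading byte 0xE0 = 11100000 → 3-byte char #6 = E0 B8 9C.
Offset 16: leading byte 0xF0 = 11110000 → 4-byte char #7 = F0 90 80 9E.
Offset 20: leading byte 0xED = 11101101 → 3-byte char #8 = ED 99 B6.
Offset 23: leading byte 0xF0 = 11110000 → 4-byte char #9 = F0 A0 B0 A9.
Offset 27: leading byte 0xEA = 11101010 → 3-byte char #10 = EA 9B 9B.
Leading byte 0xEA = 11101010 matches 1110xxxx → 3-byte sequence.
Byte 1: 0xEA = 11101010, payload 1010 (4 bits).
Byte 2: 0x9B = 10011011 (10xxxxxx ✓), payload 011011.
Byte 3: 0x9B = 10011011 (10xxxxxx ✓), payload 011011.
Concatenate: 1010011011011011 = 0xA6DB (16 bits → U+A6DB).

U+A6DB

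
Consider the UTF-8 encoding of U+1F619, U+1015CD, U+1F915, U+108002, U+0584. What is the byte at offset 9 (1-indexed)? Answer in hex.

1-indexed offset 9 is 0-indexed offset 8.
U+1F619 → 4-byte form F0 9F 98 99 at offsets 0–3.
U+1015CD → 4-byte form F4 81 97 8D at offsets 4–7.
U+1F915 → 4-byte form F0 9F A4 95 at offsets 8–11.
Offset 8 falls in char 3's range; it's byte 1 of F0 9F A4 95 = 0xF0.

0xF0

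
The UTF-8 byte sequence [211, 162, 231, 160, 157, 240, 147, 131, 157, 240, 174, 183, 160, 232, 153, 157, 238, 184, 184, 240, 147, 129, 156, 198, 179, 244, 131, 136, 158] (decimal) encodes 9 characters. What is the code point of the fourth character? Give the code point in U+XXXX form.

U+2EDE0

Offset 0: leading byte 0xD3 = 11010011 → 2-byte char #1 = D3 A2.
Offset 2: leading byte 0xE7 = 11100111 → 3-byte char #2 = E7 A0 9D.
Offset 5: leading byte 0xF0 = 11110000 → 4-byte char #3 = F0 93 83 9D.
Offset 9: leading byte 0xF0 = 11110000 → 4-byte char #4 = F0 AE B7 A0.
Leading byte 0xF0 = 11110000 matches 11110xxx → 4-byte sequence.
Byte 1: 0xF0 = 11110000, payload 000 (3 bits).
Byte 2: 0xAE = 10101110 (10xxxxxx ✓), payload 101110.
Byte 3: 0xB7 = 10110111 (10xxxxxx ✓), payload 110111.
Byte 4: 0xA0 = 10100000 (10xxxxxx ✓), payload 100000.
Concatenate: 000101110110111100000 = 0x2EDE0 (21 bits → U+2EDE0).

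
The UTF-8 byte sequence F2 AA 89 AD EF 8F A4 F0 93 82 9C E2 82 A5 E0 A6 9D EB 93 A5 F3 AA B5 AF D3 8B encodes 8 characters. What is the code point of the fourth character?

U+20A5

Offset 0: leading byte 0xF2 = 11110010 → 4-byte char #1 = F2 AA 89 AD.
Offset 4: leading byte 0xEF = 11101111 → 3-byte char #2 = EF 8F A4.
Offset 7: leading byte 0xF0 = 11110000 → 4-byte char #3 = F0 93 82 9C.
Offset 11: leading byte 0xE2 = 11100010 → 3-byte char #4 = E2 82 A5.
Leading byte 0xE2 = 11100010 matches 1110xxxx → 3-byte sequence.
Byte 1: 0xE2 = 11100010, payload 0010 (4 bits).
Byte 2: 0x82 = 10000010 (10xxxxxx ✓), payload 000010.
Byte 3: 0xA5 = 10100101 (10xxxxxx ✓), payload 100101.
Concatenate: 0010000010100101 = 0x20A5 (16 bits → U+20A5).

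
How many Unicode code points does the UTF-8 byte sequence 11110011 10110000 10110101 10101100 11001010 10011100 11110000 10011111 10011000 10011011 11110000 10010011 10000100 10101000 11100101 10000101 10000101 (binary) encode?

Byte at offset 0: 0xF3 = 11110011 → 4-byte char (#1). Advance 4.
Byte at offset 4: 0xCA = 11001010 → 2-byte char (#2). Advance 2.
Byte at offset 6: 0xF0 = 11110000 → 4-byte char (#3). Advance 4.
Byte at offset 10: 0xF0 = 11110000 → 4-byte char (#4). Advance 4.
Byte at offset 14: 0xE5 = 11100101 → 3-byte char (#5). Advance 3.
Reached end at offset 17 after 5 code points.

5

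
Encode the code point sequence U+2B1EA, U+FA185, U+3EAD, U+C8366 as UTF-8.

U+2B1EA: 4-byte form → F0 AB 87 AA.
U+FA185: 4-byte form → F3 BA 86 85.
U+3EAD: 3-byte form → E3 BA AD.
U+C8366: 4-byte form → F3 88 8D A6.
Concatenated (15 bytes): F0 AB 87 AA F3 BA 86 85 E3 BA AD F3 88 8D A6.

F0 AB 87 AA F3 BA 86 85 E3 BA AD F3 88 8D A6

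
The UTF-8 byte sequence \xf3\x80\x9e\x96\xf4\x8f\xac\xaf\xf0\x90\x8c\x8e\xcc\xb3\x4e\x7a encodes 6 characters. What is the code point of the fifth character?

Offset 0: leading byte 0xF3 = 11110011 → 4-byte char #1 = F3 80 9E 96.
Offset 4: leading byte 0xF4 = 11110100 → 4-byte char #2 = F4 8F AC AF.
Offset 8: leading byte 0xF0 = 11110000 → 4-byte char #3 = F0 90 8C 8E.
Offset 12: leading byte 0xCC = 11001100 → 2-byte char #4 = CC B3.
Offset 14: leading byte 0x4E = 01001110 → 1-byte char #5 = 4E.
Leading byte 0x4E = 01001110 matches 0xxxxxxx → 1-byte sequence.
Byte 1: 0x4E = 01001110, payload 1001110 (7 bits).
Concatenate: 1001110 = 0x4E (7 bits → U+004E).

U+004E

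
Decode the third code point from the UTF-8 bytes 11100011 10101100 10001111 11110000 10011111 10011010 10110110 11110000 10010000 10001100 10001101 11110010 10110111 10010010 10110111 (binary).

U+1030D

Offset 0: leading byte 0xE3 = 11100011 → 3-byte char #1 = E3 AC 8F.
Offset 3: leading byte 0xF0 = 11110000 → 4-byte char #2 = F0 9F 9A B6.
Offset 7: leading byte 0xF0 = 11110000 → 4-byte char #3 = F0 90 8C 8D.
Leading byte 0xF0 = 11110000 matches 11110xxx → 4-byte sequence.
Byte 1: 0xF0 = 11110000, payload 000 (3 bits).
Byte 2: 0x90 = 10010000 (10xxxxxx ✓), payload 010000.
Byte 3: 0x8C = 10001100 (10xxxxxx ✓), payload 001100.
Byte 4: 0x8D = 10001101 (10xxxxxx ✓), payload 001101.
Concatenate: 000010000001100001101 = 0x1030D (21 bits → U+1030D).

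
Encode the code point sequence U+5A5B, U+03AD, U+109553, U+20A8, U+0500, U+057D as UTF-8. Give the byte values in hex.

U+5A5B: 3-byte form → E5 A9 9B.
U+03AD: 2-byte form → CE AD.
U+109553: 4-byte form → F4 89 95 93.
U+20A8: 3-byte form → E2 82 A8.
U+0500: 2-byte form → D4 80.
U+057D: 2-byte form → D5 BD.
Concatenated (16 bytes): E5 A9 9B CE AD F4 89 95 93 E2 82 A8 D4 80 D5 BD.

E5 A9 9B CE AD F4 89 95 93 E2 82 A8 D4 80 D5 BD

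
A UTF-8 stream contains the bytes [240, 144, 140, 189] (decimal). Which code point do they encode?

Leading byte 0xF0 = 11110000 matches 11110xxx → 4-byte sequence.
Byte 1: 0xF0 = 11110000, payload 000 (3 bits).
Byte 2: 0x90 = 10010000 (10xxxxxx ✓), payload 010000.
Byte 3: 0x8C = 10001100 (10xxxxxx ✓), payload 001100.
Byte 4: 0xBD = 10111101 (10xxxxxx ✓), payload 111101.
Concatenate: 000010000001100111101 = 0x1033D (21 bits → U+1033D).

U+1033D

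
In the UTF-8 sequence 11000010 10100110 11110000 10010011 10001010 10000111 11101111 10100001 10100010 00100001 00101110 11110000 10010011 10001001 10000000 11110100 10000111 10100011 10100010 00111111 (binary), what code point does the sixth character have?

U+13240

Offset 0: leading byte 0xC2 = 11000010 → 2-byte char #1 = C2 A6.
Offset 2: leading byte 0xF0 = 11110000 → 4-byte char #2 = F0 93 8A 87.
Offset 6: leading byte 0xEF = 11101111 → 3-byte char #3 = EF A1 A2.
Offset 9: leading byte 0x21 = 00100001 → 1-byte char #4 = 21.
Offset 10: leading byte 0x2E = 00101110 → 1-byte char #5 = 2E.
Offset 11: leading byte 0xF0 = 11110000 → 4-byte char #6 = F0 93 89 80.
Leading byte 0xF0 = 11110000 matches 11110xxx → 4-byte sequence.
Byte 1: 0xF0 = 11110000, payload 000 (3 bits).
Byte 2: 0x93 = 10010011 (10xxxxxx ✓), payload 010011.
Byte 3: 0x89 = 10001001 (10xxxxxx ✓), payload 001001.
Byte 4: 0x80 = 10000000 (10xxxxxx ✓), payload 000000.
Concatenate: 000010011001001000000 = 0x13240 (21 bits → U+13240).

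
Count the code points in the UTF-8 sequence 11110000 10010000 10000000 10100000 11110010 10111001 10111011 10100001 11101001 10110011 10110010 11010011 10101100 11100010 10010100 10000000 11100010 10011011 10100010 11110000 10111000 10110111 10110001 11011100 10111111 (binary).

8

Byte at offset 0: 0xF0 = 11110000 → 4-byte char (#1). Advance 4.
Byte at offset 4: 0xF2 = 11110010 → 4-byte char (#2). Advance 4.
Byte at offset 8: 0xE9 = 11101001 → 3-byte char (#3). Advance 3.
Byte at offset 11: 0xD3 = 11010011 → 2-byte char (#4). Advance 2.
Byte at offset 13: 0xE2 = 11100010 → 3-byte char (#5). Advance 3.
Byte at offset 16: 0xE2 = 11100010 → 3-byte char (#6). Advance 3.
Byte at offset 19: 0xF0 = 11110000 → 4-byte char (#7). Advance 4.
Byte at offset 23: 0xDC = 11011100 → 2-byte char (#8). Advance 2.
Reached end at offset 25 after 8 code points.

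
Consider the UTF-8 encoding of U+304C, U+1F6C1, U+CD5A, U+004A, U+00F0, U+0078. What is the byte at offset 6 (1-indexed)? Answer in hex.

0x9B

1-indexed offset 6 is 0-indexed offset 5.
U+304C → 3-byte form E3 81 8C at offsets 0–2.
U+1F6C1 → 4-byte form F0 9F 9B 81 at offsets 3–6.
Offset 5 falls in char 2's range; it's byte 3 of F0 9F 9B 81 = 0x9B.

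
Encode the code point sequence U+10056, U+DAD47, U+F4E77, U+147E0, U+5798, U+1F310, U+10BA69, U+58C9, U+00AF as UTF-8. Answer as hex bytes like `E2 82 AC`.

U+10056: 4-byte form → F0 90 81 96.
U+DAD47: 4-byte form → F3 9A B5 87.
U+F4E77: 4-byte form → F3 B4 B9 B7.
U+147E0: 4-byte form → F0 94 9F A0.
U+5798: 3-byte form → E5 9E 98.
U+1F310: 4-byte form → F0 9F 8C 90.
U+10BA69: 4-byte form → F4 8B A9 A9.
U+58C9: 3-byte form → E5 A3 89.
U+00AF: 2-byte form → C2 AF.
Concatenated (32 bytes): F0 90 81 96 F3 9A B5 87 F3 B4 B9 B7 F0 94 9F A0 E5 9E 98 F0 9F 8C 90 F4 8B A9 A9 E5 A3 89 C2 AF.

F0 90 81 96 F3 9A B5 87 F3 B4 B9 B7 F0 94 9F A0 E5 9E 98 F0 9F 8C 90 F4 8B A9 A9 E5 A3 89 C2 AF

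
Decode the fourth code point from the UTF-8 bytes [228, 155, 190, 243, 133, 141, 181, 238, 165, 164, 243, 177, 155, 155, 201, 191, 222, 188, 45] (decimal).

U+F16DB

Offset 0: leading byte 0xE4 = 11100100 → 3-byte char #1 = E4 9B BE.
Offset 3: leading byte 0xF3 = 11110011 → 4-byte char #2 = F3 85 8D B5.
Offset 7: leading byte 0xEE = 11101110 → 3-byte char #3 = EE A5 A4.
Offset 10: leading byte 0xF3 = 11110011 → 4-byte char #4 = F3 B1 9B 9B.
Leading byte 0xF3 = 11110011 matches 11110xxx → 4-byte sequence.
Byte 1: 0xF3 = 11110011, payload 011 (3 bits).
Byte 2: 0xB1 = 10110001 (10xxxxxx ✓), payload 110001.
Byte 3: 0x9B = 10011011 (10xxxxxx ✓), payload 011011.
Byte 4: 0x9B = 10011011 (10xxxxxx ✓), payload 011011.
Concatenate: 011110001011011011011 = 0xF16DB (21 bits → U+F16DB).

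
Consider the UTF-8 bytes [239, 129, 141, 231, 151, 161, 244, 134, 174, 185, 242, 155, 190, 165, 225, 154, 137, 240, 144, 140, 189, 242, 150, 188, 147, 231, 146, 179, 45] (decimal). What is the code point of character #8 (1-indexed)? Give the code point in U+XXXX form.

Offset 0: leading byte 0xEF = 11101111 → 3-byte char #1 = EF 81 8D.
Offset 3: leading byte 0xE7 = 11100111 → 3-byte char #2 = E7 97 A1.
Offset 6: leading byte 0xF4 = 11110100 → 4-byte char #3 = F4 86 AE B9.
Offset 10: leading byte 0xF2 = 11110010 → 4-byte char #4 = F2 9B BE A5.
Offset 14: leading byte 0xE1 = 11100001 → 3-byte char #5 = E1 9A 89.
Offset 17: leading byte 0xF0 = 11110000 → 4-byte char #6 = F0 90 8C BD.
Offset 21: leading byte 0xF2 = 11110010 → 4-byte char #7 = F2 96 BC 93.
Offset 25: leading byte 0xE7 = 11100111 → 3-byte char #8 = E7 92 B3.
Leading byte 0xE7 = 11100111 matches 1110xxxx → 3-byte sequence.
Byte 1: 0xE7 = 11100111, payload 0111 (4 bits).
Byte 2: 0x92 = 10010010 (10xxxxxx ✓), payload 010010.
Byte 3: 0xB3 = 10110011 (10xxxxxx ✓), payload 110011.
Concatenate: 0111010010110011 = 0x74B3 (16 bits → U+74B3).

U+74B3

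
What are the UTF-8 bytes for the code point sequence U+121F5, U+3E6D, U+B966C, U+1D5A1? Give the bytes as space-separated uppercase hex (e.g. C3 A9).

F0 92 87 B5 E3 B9 AD F2 B9 99 AC F0 9D 96 A1

U+121F5: 4-byte form → F0 92 87 B5.
U+3E6D: 3-byte form → E3 B9 AD.
U+B966C: 4-byte form → F2 B9 99 AC.
U+1D5A1: 4-byte form → F0 9D 96 A1.
Concatenated (15 bytes): F0 92 87 B5 E3 B9 AD F2 B9 99 AC F0 9D 96 A1.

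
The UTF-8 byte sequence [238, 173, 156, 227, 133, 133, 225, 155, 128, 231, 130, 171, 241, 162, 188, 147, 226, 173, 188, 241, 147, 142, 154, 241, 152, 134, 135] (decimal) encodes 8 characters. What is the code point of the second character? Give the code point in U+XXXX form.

Offset 0: leading byte 0xEE = 11101110 → 3-byte char #1 = EE AD 9C.
Offset 3: leading byte 0xE3 = 11100011 → 3-byte char #2 = E3 85 85.
Leading byte 0xE3 = 11100011 matches 1110xxxx → 3-byte sequence.
Byte 1: 0xE3 = 11100011, payload 0011 (4 bits).
Byte 2: 0x85 = 10000101 (10xxxxxx ✓), payload 000101.
Byte 3: 0x85 = 10000101 (10xxxxxx ✓), payload 000101.
Concatenate: 0011000101000101 = 0x3145 (16 bits → U+3145).

U+3145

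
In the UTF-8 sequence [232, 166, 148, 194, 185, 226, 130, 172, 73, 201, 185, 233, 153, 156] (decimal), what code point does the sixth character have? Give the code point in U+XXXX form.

U+965C

Offset 0: leading byte 0xE8 = 11101000 → 3-byte char #1 = E8 A6 94.
Offset 3: leading byte 0xC2 = 11000010 → 2-byte char #2 = C2 B9.
Offset 5: leading byte 0xE2 = 11100010 → 3-byte char #3 = E2 82 AC.
Offset 8: leading byte 0x49 = 01001001 → 1-byte char #4 = 49.
Offset 9: leading byte 0xC9 = 11001001 → 2-byte char #5 = C9 B9.
Offset 11: leading byte 0xE9 = 11101001 → 3-byte char #6 = E9 99 9C.
Leading byte 0xE9 = 11101001 matches 1110xxxx → 3-byte sequence.
Byte 1: 0xE9 = 11101001, payload 1001 (4 bits).
Byte 2: 0x99 = 10011001 (10xxxxxx ✓), payload 011001.
Byte 3: 0x9C = 10011100 (10xxxxxx ✓), payload 011100.
Concatenate: 1001011001011100 = 0x965C (16 bits → U+965C).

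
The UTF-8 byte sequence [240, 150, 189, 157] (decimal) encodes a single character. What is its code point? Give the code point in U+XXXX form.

U+16F5D

Leading byte 0xF0 = 11110000 matches 11110xxx → 4-byte sequence.
Byte 1: 0xF0 = 11110000, payload 000 (3 bits).
Byte 2: 0x96 = 10010110 (10xxxxxx ✓), payload 010110.
Byte 3: 0xBD = 10111101 (10xxxxxx ✓), payload 111101.
Byte 4: 0x9D = 10011101 (10xxxxxx ✓), payload 011101.
Concatenate: 000010110111101011101 = 0x16F5D (21 bits → U+16F5D).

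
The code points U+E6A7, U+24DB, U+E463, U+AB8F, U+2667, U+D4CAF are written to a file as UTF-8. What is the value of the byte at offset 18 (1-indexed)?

1-indexed offset 18 is 0-indexed offset 17.
U+E6A7 → 3-byte form EE 9A A7 at offsets 0–2.
U+24DB → 3-byte form E2 93 9B at offsets 3–5.
U+E463 → 3-byte form EE 91 A3 at offsets 6–8.
U+AB8F → 3-byte form EA AE 8F at offsets 9–11.
U+2667 → 3-byte form E2 99 A7 at offsets 12–14.
U+D4CAF → 4-byte form F3 94 B2 AF at offsets 15–18.
Offset 17 falls in char 6's range; it's byte 3 of F3 94 B2 AF = 0xB2.

0xB2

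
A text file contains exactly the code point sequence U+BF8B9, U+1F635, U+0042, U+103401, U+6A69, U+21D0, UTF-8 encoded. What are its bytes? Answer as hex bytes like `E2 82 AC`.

U+BF8B9: 4-byte form → F2 BF A2 B9.
U+1F635: 4-byte form → F0 9F 98 B5.
U+0042: 1-byte form → 42.
U+103401: 4-byte form → F4 83 90 81.
U+6A69: 3-byte form → E6 A9 A9.
U+21D0: 3-byte form → E2 87 90.
Concatenated (19 bytes): F2 BF A2 B9 F0 9F 98 B5 42 F4 83 90 81 E6 A9 A9 E2 87 90.

F2 BF A2 B9 F0 9F 98 B5 42 F4 83 90 81 E6 A9 A9 E2 87 90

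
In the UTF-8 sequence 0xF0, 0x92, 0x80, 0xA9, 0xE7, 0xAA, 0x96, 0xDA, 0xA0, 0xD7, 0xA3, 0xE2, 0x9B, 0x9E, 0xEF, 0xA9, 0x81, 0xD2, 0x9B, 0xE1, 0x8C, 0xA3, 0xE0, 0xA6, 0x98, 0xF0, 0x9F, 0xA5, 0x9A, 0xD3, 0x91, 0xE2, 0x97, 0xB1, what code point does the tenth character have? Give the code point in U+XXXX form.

Offset 0: leading byte 0xF0 = 11110000 → 4-byte char #1 = F0 92 80 A9.
Offset 4: leading byte 0xE7 = 11100111 → 3-byte char #2 = E7 AA 96.
Offset 7: leading byte 0xDA = 11011010 → 2-byte char #3 = DA A0.
Offset 9: leading byte 0xD7 = 11010111 → 2-byte char #4 = D7 A3.
Offset 11: leading byte 0xE2 = 11100010 → 3-byte char #5 = E2 9B 9E.
Offset 14: leading byte 0xEF = 11101111 → 3-byte char #6 = EF A9 81.
Offset 17: leading byte 0xD2 = 11010010 → 2-byte char #7 = D2 9B.
Offset 19: leading byte 0xE1 = 11100001 → 3-byte char #8 = E1 8C A3.
Offset 22: leading byte 0xE0 = 11100000 → 3-byte char #9 = E0 A6 98.
Offset 25: leading byte 0xF0 = 11110000 → 4-byte char #10 = F0 9F A5 9A.
Leading byte 0xF0 = 11110000 matches 11110xxx → 4-byte sequence.
Byte 1: 0xF0 = 11110000, payload 000 (3 bits).
Byte 2: 0x9F = 10011111 (10xxxxxx ✓), payload 011111.
Byte 3: 0xA5 = 10100101 (10xxxxxx ✓), payload 100101.
Byte 4: 0x9A = 10011010 (10xxxxxx ✓), payload 011010.
Concatenate: 000011111100101011010 = 0x1F95A (21 bits → U+1F95A).

U+1F95A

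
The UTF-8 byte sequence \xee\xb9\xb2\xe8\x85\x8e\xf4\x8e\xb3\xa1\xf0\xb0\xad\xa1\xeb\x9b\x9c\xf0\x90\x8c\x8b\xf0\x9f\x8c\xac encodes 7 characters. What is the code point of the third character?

Offset 0: leading byte 0xEE = 11101110 → 3-byte char #1 = EE B9 B2.
Offset 3: leading byte 0xE8 = 11101000 → 3-byte char #2 = E8 85 8E.
Offset 6: leading byte 0xF4 = 11110100 → 4-byte char #3 = F4 8E B3 A1.
Leading byte 0xF4 = 11110100 matches 11110xxx → 4-byte sequence.
Byte 1: 0xF4 = 11110100, payload 100 (3 bits).
Byte 2: 0x8E = 10001110 (10xxxxxx ✓), payload 001110.
Byte 3: 0xB3 = 10110011 (10xxxxxx ✓), payload 110011.
Byte 4: 0xA1 = 10100001 (10xxxxxx ✓), payload 100001.
Concatenate: 100001110110011100001 = 0x10ECE1 (21 bits → U+10ECE1).

U+10ECE1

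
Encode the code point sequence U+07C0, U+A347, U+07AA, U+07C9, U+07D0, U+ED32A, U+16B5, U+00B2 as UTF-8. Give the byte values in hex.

DF 80 EA 8D 87 DE AA DF 89 DF 90 F3 AD 8C AA E1 9A B5 C2 B2

U+07C0: 2-byte form → DF 80.
U+A347: 3-byte form → EA 8D 87.
U+07AA: 2-byte form → DE AA.
U+07C9: 2-byte form → DF 89.
U+07D0: 2-byte form → DF 90.
U+ED32A: 4-byte form → F3 AD 8C AA.
U+16B5: 3-byte form → E1 9A B5.
U+00B2: 2-byte form → C2 B2.
Concatenated (20 bytes): DF 80 EA 8D 87 DE AA DF 89 DF 90 F3 AD 8C AA E1 9A B5 C2 B2.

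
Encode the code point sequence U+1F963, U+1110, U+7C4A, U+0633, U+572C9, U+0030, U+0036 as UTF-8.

F0 9F A5 A3 E1 84 90 E7 B1 8A D8 B3 F1 97 8B 89 30 36

U+1F963: 4-byte form → F0 9F A5 A3.
U+1110: 3-byte form → E1 84 90.
U+7C4A: 3-byte form → E7 B1 8A.
U+0633: 2-byte form → D8 B3.
U+572C9: 4-byte form → F1 97 8B 89.
U+0030: 1-byte form → 30.
U+0036: 1-byte form → 36.
Concatenated (18 bytes): F0 9F A5 A3 E1 84 90 E7 B1 8A D8 B3 F1 97 8B 89 30 36.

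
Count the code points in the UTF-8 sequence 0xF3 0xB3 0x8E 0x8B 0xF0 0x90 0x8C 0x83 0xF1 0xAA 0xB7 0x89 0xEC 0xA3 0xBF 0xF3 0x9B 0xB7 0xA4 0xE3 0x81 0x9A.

6

Byte at offset 0: 0xF3 = 11110011 → 4-byte char (#1). Advance 4.
Byte at offset 4: 0xF0 = 11110000 → 4-byte char (#2). Advance 4.
Byte at offset 8: 0xF1 = 11110001 → 4-byte char (#3). Advance 4.
Byte at offset 12: 0xEC = 11101100 → 3-byte char (#4). Advance 3.
Byte at offset 15: 0xF3 = 11110011 → 4-byte char (#5). Advance 4.
Byte at offset 19: 0xE3 = 11100011 → 3-byte char (#6). Advance 3.
Reached end at offset 22 after 6 code points.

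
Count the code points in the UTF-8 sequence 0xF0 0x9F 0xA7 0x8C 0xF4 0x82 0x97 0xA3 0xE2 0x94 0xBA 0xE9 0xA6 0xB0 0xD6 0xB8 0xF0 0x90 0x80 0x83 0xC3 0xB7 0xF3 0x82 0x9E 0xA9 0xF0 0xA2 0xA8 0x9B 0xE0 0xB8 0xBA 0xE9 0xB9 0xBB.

11

Byte at offset 0: 0xF0 = 11110000 → 4-byte char (#1). Advance 4.
Byte at offset 4: 0xF4 = 11110100 → 4-byte char (#2). Advance 4.
Byte at offset 8: 0xE2 = 11100010 → 3-byte char (#3). Advance 3.
Byte at offset 11: 0xE9 = 11101001 → 3-byte char (#4). Advance 3.
Byte at offset 14: 0xD6 = 11010110 → 2-byte char (#5). Advance 2.
Byte at offset 16: 0xF0 = 11110000 → 4-byte char (#6). Advance 4.
Byte at offset 20: 0xC3 = 11000011 → 2-byte char (#7). Advance 2.
Byte at offset 22: 0xF3 = 11110011 → 4-byte char (#8). Advance 4.
Byte at offset 26: 0xF0 = 11110000 → 4-byte char (#9). Advance 4.
Byte at offset 30: 0xE0 = 11100000 → 3-byte char (#10). Advance 3.
Byte at offset 33: 0xE9 = 11101001 → 3-byte char (#11). Advance 3.
Reached end at offset 36 after 11 code points.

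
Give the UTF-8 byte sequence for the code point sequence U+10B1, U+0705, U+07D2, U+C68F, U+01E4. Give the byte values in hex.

E1 82 B1 DC 85 DF 92 EC 9A 8F C7 A4

U+10B1: 3-byte form → E1 82 B1.
U+0705: 2-byte form → DC 85.
U+07D2: 2-byte form → DF 92.
U+C68F: 3-byte form → EC 9A 8F.
U+01E4: 2-byte form → C7 A4.
Concatenated (12 bytes): E1 82 B1 DC 85 DF 92 EC 9A 8F C7 A4.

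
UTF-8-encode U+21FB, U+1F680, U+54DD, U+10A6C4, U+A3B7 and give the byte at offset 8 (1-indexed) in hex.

1-indexed offset 8 is 0-indexed offset 7.
U+21FB → 3-byte form E2 87 BB at offsets 0–2.
U+1F680 → 4-byte form F0 9F 9A 80 at offsets 3–6.
U+54DD → 3-byte form E5 93 9D at offsets 7–9.
Offset 7 falls in char 3's range; it's byte 1 of E5 93 9D = 0xE5.

0xE5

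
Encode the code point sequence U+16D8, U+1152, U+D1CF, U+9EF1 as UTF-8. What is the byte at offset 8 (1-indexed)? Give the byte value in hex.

1-indexed offset 8 is 0-indexed offset 7.
U+16D8 → 3-byte form E1 9B 98 at offsets 0–2.
U+1152 → 3-byte form E1 85 92 at offsets 3–5.
U+D1CF → 3-byte form ED 87 8F at offsets 6–8.
Offset 7 falls in char 3's range; it's byte 2 of ED 87 8F = 0x87.

0x87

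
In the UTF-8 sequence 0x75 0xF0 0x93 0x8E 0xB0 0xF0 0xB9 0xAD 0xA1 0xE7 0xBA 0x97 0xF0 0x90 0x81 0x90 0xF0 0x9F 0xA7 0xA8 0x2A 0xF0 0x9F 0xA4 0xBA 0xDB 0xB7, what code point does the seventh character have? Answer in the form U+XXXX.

Offset 0: leading byte 0x75 = 01110101 → 1-byte char #1 = 75.
Offset 1: leading byte 0xF0 = 11110000 → 4-byte char #2 = F0 93 8E B0.
Offset 5: leading byte 0xF0 = 11110000 → 4-byte char #3 = F0 B9 AD A1.
Offset 9: leading byte 0xE7 = 11100111 → 3-byte char #4 = E7 BA 97.
Offset 12: leading byte 0xF0 = 11110000 → 4-byte char #5 = F0 90 81 90.
Offset 16: leading byte 0xF0 = 11110000 → 4-byte char #6 = F0 9F A7 A8.
Offset 20: leading byte 0x2A = 00101010 → 1-byte char #7 = 2A.
Leading byte 0x2A = 00101010 matches 0xxxxxxx → 1-byte sequence.
Byte 1: 0x2A = 00101010, payload 0101010 (7 bits).
Concatenate: 0101010 = 0x2A (7 bits → U+002A).

U+002A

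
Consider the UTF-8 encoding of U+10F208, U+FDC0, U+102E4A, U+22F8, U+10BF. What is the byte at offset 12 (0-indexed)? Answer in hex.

U+10F208 → 4-byte form F4 8F 88 88 at offsets 0–3.
U+FDC0 → 3-byte form EF B7 80 at offsets 4–6.
U+102E4A → 4-byte form F4 82 B9 8A at offsets 7–10.
U+22F8 → 3-byte form E2 8B B8 at offsets 11–13.
Offset 12 falls in char 4's range; it's byte 2 of E2 8B B8 = 0x8B.

0x8B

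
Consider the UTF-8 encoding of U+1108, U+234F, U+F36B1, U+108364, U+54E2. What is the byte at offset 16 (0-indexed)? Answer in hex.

0xA2

U+1108 → 3-byte form E1 84 88 at offsets 0–2.
U+234F → 3-byte form E2 8D 8F at offsets 3–5.
U+F36B1 → 4-byte form F3 B3 9A B1 at offsets 6–9.
U+108364 → 4-byte form F4 88 8D A4 at offsets 10–13.
U+54E2 → 3-byte form E5 93 A2 at offsets 14–16.
Offset 16 falls in char 5's range; it's byte 3 of E5 93 A2 = 0xA2.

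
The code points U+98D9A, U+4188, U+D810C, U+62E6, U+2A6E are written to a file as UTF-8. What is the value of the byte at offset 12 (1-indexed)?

0xE6

1-indexed offset 12 is 0-indexed offset 11.
U+98D9A → 4-byte form F2 98 B6 9A at offsets 0–3.
U+4188 → 3-byte form E4 86 88 at offsets 4–6.
U+D810C → 4-byte form F3 98 84 8C at offsets 7–10.
U+62E6 → 3-byte form E6 8B A6 at offsets 11–13.
Offset 11 falls in char 4's range; it's byte 1 of E6 8B A6 = 0xE6.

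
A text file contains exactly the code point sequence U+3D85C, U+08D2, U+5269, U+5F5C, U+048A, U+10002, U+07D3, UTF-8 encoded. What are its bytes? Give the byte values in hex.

U+3D85C: 4-byte form → F0 BD A1 9C.
U+08D2: 3-byte form → E0 A3 92.
U+5269: 3-byte form → E5 89 A9.
U+5F5C: 3-byte form → E5 BD 9C.
U+048A: 2-byte form → D2 8A.
U+10002: 4-byte form → F0 90 80 82.
U+07D3: 2-byte form → DF 93.
Concatenated (21 bytes): F0 BD A1 9C E0 A3 92 E5 89 A9 E5 BD 9C D2 8A F0 90 80 82 DF 93.

F0 BD A1 9C E0 A3 92 E5 89 A9 E5 BD 9C D2 8A F0 90 80 82 DF 93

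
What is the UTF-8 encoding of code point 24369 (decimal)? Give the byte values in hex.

U+5F31 = 0x5F31 = 24369 decimal. In range U+0800–U+FFFF → 3-byte form: 1110xxxx 10xxxxxx 10xxxxxx.
Binary (16 bits): 0101111100110001.
Split 4+6+6: 0101 | 111100 | 110001.
Byte 1: 11100101 = 0xE5.
Byte 2: 10111100 = 0xBC.
Byte 3: 10110001 = 0xB1.

E5 BC B1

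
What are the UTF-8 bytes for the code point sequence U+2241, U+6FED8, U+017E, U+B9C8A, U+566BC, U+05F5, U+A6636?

U+2241: 3-byte form → E2 89 81.
U+6FED8: 4-byte form → F1 AF BB 98.
U+017E: 2-byte form → C5 BE.
U+B9C8A: 4-byte form → F2 B9 B2 8A.
U+566BC: 4-byte form → F1 96 9A BC.
U+05F5: 2-byte form → D7 B5.
U+A6636: 4-byte form → F2 A6 98 B6.
Concatenated (23 bytes): E2 89 81 F1 AF BB 98 C5 BE F2 B9 B2 8A F1 96 9A BC D7 B5 F2 A6 98 B6.

E2 89 81 F1 AF BB 98 C5 BE F2 B9 B2 8A F1 96 9A BC D7 B5 F2 A6 98 B6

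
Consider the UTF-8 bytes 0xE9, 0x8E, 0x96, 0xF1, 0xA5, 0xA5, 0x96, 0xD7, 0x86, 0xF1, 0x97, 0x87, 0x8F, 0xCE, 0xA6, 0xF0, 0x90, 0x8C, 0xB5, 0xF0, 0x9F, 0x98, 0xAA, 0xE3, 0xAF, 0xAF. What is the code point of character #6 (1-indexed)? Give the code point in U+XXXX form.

U+10335

Offset 0: leading byte 0xE9 = 11101001 → 3-byte char #1 = E9 8E 96.
Offset 3: leading byte 0xF1 = 11110001 → 4-byte char #2 = F1 A5 A5 96.
Offset 7: leading byte 0xD7 = 11010111 → 2-byte char #3 = D7 86.
Offset 9: leading byte 0xF1 = 11110001 → 4-byte char #4 = F1 97 87 8F.
Offset 13: leading byte 0xCE = 11001110 → 2-byte char #5 = CE A6.
Offset 15: leading byte 0xF0 = 11110000 → 4-byte char #6 = F0 90 8C B5.
Leading byte 0xF0 = 11110000 matches 11110xxx → 4-byte sequence.
Byte 1: 0xF0 = 11110000, payload 000 (3 bits).
Byte 2: 0x90 = 10010000 (10xxxxxx ✓), payload 010000.
Byte 3: 0x8C = 10001100 (10xxxxxx ✓), payload 001100.
Byte 4: 0xB5 = 10110101 (10xxxxxx ✓), payload 110101.
Concatenate: 000010000001100110101 = 0x10335 (21 bits → U+10335).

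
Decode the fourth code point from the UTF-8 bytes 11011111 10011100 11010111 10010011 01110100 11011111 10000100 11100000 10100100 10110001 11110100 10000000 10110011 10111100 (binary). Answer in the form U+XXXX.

U+07C4

Offset 0: leading byte 0xDF = 11011111 → 2-byte char #1 = DF 9C.
Offset 2: leading byte 0xD7 = 11010111 → 2-byte char #2 = D7 93.
Offset 4: leading byte 0x74 = 01110100 → 1-byte char #3 = 74.
Offset 5: leading byte 0xDF = 11011111 → 2-byte char #4 = DF 84.
Leading byte 0xDF = 11011111 matches 110xxxxx → 2-byte sequence.
Byte 1: 0xDF = 11011111, payload 11111 (5 bits).
Byte 2: 0x84 = 10000100 (10xxxxxx ✓), payload 000100.
Concatenate: 11111000100 = 0x7C4 (11 bits → U+07C4).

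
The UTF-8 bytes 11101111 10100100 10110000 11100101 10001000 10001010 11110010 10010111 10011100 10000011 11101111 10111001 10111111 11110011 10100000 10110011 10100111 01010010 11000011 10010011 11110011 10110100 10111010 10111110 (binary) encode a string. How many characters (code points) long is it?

Byte at offset 0: 0xEF = 11101111 → 3-byte char (#1). Advance 3.
Byte at offset 3: 0xE5 = 11100101 → 3-byte char (#2). Advance 3.
Byte at offset 6: 0xF2 = 11110010 → 4-byte char (#3). Advance 4.
Byte at offset 10: 0xEF = 11101111 → 3-byte char (#4). Advance 3.
Byte at offset 13: 0xF3 = 11110011 → 4-byte char (#5). Advance 4.
Byte at offset 17: 0x52 = 01010010 → 1-byte char (#6). Advance 1.
Byte at offset 18: 0xC3 = 11000011 → 2-byte char (#7). Advance 2.
Byte at offset 20: 0xF3 = 11110011 → 4-byte char (#8). Advance 4.
Reached end at offset 24 after 8 code points.

8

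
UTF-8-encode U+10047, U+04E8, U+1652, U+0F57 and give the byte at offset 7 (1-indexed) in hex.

1-indexed offset 7 is 0-indexed offset 6.
U+10047 → 4-byte form F0 90 81 87 at offsets 0–3.
U+04E8 → 2-byte form D3 A8 at offsets 4–5.
U+1652 → 3-byte form E1 99 92 at offsets 6–8.
Offset 6 falls in char 3's range; it's byte 1 of E1 99 92 = 0xE1.

0xE1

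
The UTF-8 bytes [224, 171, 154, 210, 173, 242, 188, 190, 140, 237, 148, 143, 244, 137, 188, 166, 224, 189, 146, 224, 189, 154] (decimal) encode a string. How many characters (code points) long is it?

7

Byte at offset 0: 0xE0 = 11100000 → 3-byte char (#1). Advance 3.
Byte at offset 3: 0xD2 = 11010010 → 2-byte char (#2). Advance 2.
Byte at offset 5: 0xF2 = 11110010 → 4-byte char (#3). Advance 4.
Byte at offset 9: 0xED = 11101101 → 3-byte char (#4). Advance 3.
Byte at offset 12: 0xF4 = 11110100 → 4-byte char (#5). Advance 4.
Byte at offset 16: 0xE0 = 11100000 → 3-byte char (#6). Advance 3.
Byte at offset 19: 0xE0 = 11100000 → 3-byte char (#7). Advance 3.
Reached end at offset 22 after 7 code points.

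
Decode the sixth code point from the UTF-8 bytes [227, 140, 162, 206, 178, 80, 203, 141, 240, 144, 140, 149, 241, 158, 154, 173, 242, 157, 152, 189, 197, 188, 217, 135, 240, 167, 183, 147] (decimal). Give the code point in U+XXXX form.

Offset 0: leading byte 0xE3 = 11100011 → 3-byte char #1 = E3 8C A2.
Offset 3: leading byte 0xCE = 11001110 → 2-byte char #2 = CE B2.
Offset 5: leading byte 0x50 = 01010000 → 1-byte char #3 = 50.
Offset 6: leading byte 0xCB = 11001011 → 2-byte char #4 = CB 8D.
Offset 8: leading byte 0xF0 = 11110000 → 4-byte char #5 = F0 90 8C 95.
Offset 12: leading byte 0xF1 = 11110001 → 4-byte char #6 = F1 9E 9A AD.
Leading byte 0xF1 = 11110001 matches 11110xxx → 4-byte sequence.
Byte 1: 0xF1 = 11110001, payload 001 (3 bits).
Byte 2: 0x9E = 10011110 (10xxxxxx ✓), payload 011110.
Byte 3: 0x9A = 10011010 (10xxxxxx ✓), payload 011010.
Byte 4: 0xAD = 10101101 (10xxxxxx ✓), payload 101101.
Concatenate: 001011110011010101101 = 0x5E6AD (21 bits → U+5E6AD).

U+5E6AD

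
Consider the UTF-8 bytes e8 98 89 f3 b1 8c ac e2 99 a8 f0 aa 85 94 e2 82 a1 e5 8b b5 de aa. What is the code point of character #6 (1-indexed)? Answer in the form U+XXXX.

Offset 0: leading byte 0xE8 = 11101000 → 3-byte char #1 = E8 98 89.
Offset 3: leading byte 0xF3 = 11110011 → 4-byte char #2 = F3 B1 8C AC.
Offset 7: leading byte 0xE2 = 11100010 → 3-byte char #3 = E2 99 A8.
Offset 10: leading byte 0xF0 = 11110000 → 4-byte char #4 = F0 AA 85 94.
Offset 14: leading byte 0xE2 = 11100010 → 3-byte char #5 = E2 82 A1.
Offset 17: leading byte 0xE5 = 11100101 → 3-byte char #6 = E5 8B B5.
Leading byte 0xE5 = 11100101 matches 1110xxxx → 3-byte sequence.
Byte 1: 0xE5 = 11100101, payload 0101 (4 bits).
Byte 2: 0x8B = 10001011 (10xxxxxx ✓), payload 001011.
Byte 3: 0xB5 = 10110101 (10xxxxxx ✓), payload 110101.
Concatenate: 0101001011110101 = 0x52F5 (16 bits → U+52F5).

U+52F5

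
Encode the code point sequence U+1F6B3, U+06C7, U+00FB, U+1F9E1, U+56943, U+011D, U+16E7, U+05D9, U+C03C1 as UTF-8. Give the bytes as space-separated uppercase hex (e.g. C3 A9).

F0 9F 9A B3 DB 87 C3 BB F0 9F A7 A1 F1 96 A5 83 C4 9D E1 9B A7 D7 99 F3 80 8F 81

U+1F6B3: 4-byte form → F0 9F 9A B3.
U+06C7: 2-byte form → DB 87.
U+00FB: 2-byte form → C3 BB.
U+1F9E1: 4-byte form → F0 9F A7 A1.
U+56943: 4-byte form → F1 96 A5 83.
U+011D: 2-byte form → C4 9D.
U+16E7: 3-byte form → E1 9B A7.
U+05D9: 2-byte form → D7 99.
U+C03C1: 4-byte form → F3 80 8F 81.
Concatenated (27 bytes): F0 9F 9A B3 DB 87 C3 BB F0 9F A7 A1 F1 96 A5 83 C4 9D E1 9B A7 D7 99 F3 80 8F 81.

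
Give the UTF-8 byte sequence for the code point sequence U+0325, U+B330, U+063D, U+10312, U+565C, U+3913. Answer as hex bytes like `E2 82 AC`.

U+0325: 2-byte form → CC A5.
U+B330: 3-byte form → EB 8C B0.
U+063D: 2-byte form → D8 BD.
U+10312: 4-byte form → F0 90 8C 92.
U+565C: 3-byte form → E5 99 9C.
U+3913: 3-byte form → E3 A4 93.
Concatenated (17 bytes): CC A5 EB 8C B0 D8 BD F0 90 8C 92 E5 99 9C E3 A4 93.

CC A5 EB 8C B0 D8 BD F0 90 8C 92 E5 99 9C E3 A4 93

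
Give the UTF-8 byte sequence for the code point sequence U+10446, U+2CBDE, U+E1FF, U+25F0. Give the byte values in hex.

U+10446: 4-byte form → F0 90 91 86.
U+2CBDE: 4-byte form → F0 AC AF 9E.
U+E1FF: 3-byte form → EE 87 BF.
U+25F0: 3-byte form → E2 97 B0.
Concatenated (14 bytes): F0 90 91 86 F0 AC AF 9E EE 87 BF E2 97 B0.

F0 90 91 86 F0 AC AF 9E EE 87 BF E2 97 B0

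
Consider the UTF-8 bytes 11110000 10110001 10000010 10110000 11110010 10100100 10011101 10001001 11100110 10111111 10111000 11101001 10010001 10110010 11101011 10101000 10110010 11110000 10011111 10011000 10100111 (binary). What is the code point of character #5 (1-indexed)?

U+BA32

Offset 0: leading byte 0xF0 = 11110000 → 4-byte char #1 = F0 B1 82 B0.
Offset 4: leading byte 0xF2 = 11110010 → 4-byte char #2 = F2 A4 9D 89.
Offset 8: leading byte 0xE6 = 11100110 → 3-byte char #3 = E6 BF B8.
Offset 11: leading byte 0xE9 = 11101001 → 3-byte char #4 = E9 91 B2.
Offset 14: leading byte 0xEB = 11101011 → 3-byte char #5 = EB A8 B2.
Leading byte 0xEB = 11101011 matches 1110xxxx → 3-byte sequence.
Byte 1: 0xEB = 11101011, payload 1011 (4 bits).
Byte 2: 0xA8 = 10101000 (10xxxxxx ✓), payload 101000.
Byte 3: 0xB2 = 10110010 (10xxxxxx ✓), payload 110010.
Concatenate: 1011101000110010 = 0xBA32 (16 bits → U+BA32).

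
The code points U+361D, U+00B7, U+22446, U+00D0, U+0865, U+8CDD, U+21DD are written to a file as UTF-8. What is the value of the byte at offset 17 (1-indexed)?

0x9D

1-indexed offset 17 is 0-indexed offset 16.
U+361D → 3-byte form E3 98 9D at offsets 0–2.
U+00B7 → 2-byte form C2 B7 at offsets 3–4.
U+22446 → 4-byte form F0 A2 91 86 at offsets 5–8.
U+00D0 → 2-byte form C3 90 at offsets 9–10.
U+0865 → 3-byte form E0 A1 A5 at offsets 11–13.
U+8CDD → 3-byte form E8 B3 9D at offsets 14–16.
Offset 16 falls in char 6's range; it's byte 3 of E8 B3 9D = 0x9D.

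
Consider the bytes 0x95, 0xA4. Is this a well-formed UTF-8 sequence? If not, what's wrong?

invalid (continuation byte with no leading byte)

Byte 0x95 = 10010101 has the form 10xxxxxx — a continuation byte — but there is no preceding leading byte.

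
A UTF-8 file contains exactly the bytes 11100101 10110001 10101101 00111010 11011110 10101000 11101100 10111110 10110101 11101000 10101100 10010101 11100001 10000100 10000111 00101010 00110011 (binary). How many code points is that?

Byte at offset 0: 0xE5 = 11100101 → 3-byte char (#1). Advance 3.
Byte at offset 3: 0x3A = 00111010 → 1-byte char (#2). Advance 1.
Byte at offset 4: 0xDE = 11011110 → 2-byte char (#3). Advance 2.
Byte at offset 6: 0xEC = 11101100 → 3-byte char (#4). Advance 3.
Byte at offset 9: 0xE8 = 11101000 → 3-byte char (#5). Advance 3.
Byte at offset 12: 0xE1 = 11100001 → 3-byte char (#6). Advance 3.
Byte at offset 15: 0x2A = 00101010 → 1-byte char (#7). Advance 1.
Byte at offset 16: 0x33 = 00110011 → 1-byte char (#8). Advance 1.
Reached end at offset 17 after 8 code points.

8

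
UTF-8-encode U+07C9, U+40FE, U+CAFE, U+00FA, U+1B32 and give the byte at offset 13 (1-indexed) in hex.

1-indexed offset 13 is 0-indexed offset 12.
U+07C9 → 2-byte form DF 89 at offsets 0–1.
U+40FE → 3-byte form E4 83 BE at offsets 2–4.
U+CAFE → 3-byte form EC AB BE at offsets 5–7.
U+00FA → 2-byte form C3 BA at offsets 8–9.
U+1B32 → 3-byte form E1 AC B2 at offsets 10–12.
Offset 12 falls in char 5's range; it's byte 3 of E1 AC B2 = 0xB2.

0xB2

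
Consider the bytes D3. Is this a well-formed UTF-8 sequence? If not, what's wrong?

Leading byte 0xD3 = 11010011 → 2-byte form, but only 1 byte is present.

invalid (sequence truncated)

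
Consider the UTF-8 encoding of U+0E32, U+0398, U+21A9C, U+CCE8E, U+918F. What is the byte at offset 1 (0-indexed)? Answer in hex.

0xB8

U+0E32 → 3-byte form E0 B8 B2 at offsets 0–2.
Offset 1 falls in char 1's range; it's byte 2 of E0 B8 B2 = 0xB8.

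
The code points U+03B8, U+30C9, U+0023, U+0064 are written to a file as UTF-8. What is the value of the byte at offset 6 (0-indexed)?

0x64

U+03B8 → 2-byte form CE B8 at offsets 0–1.
U+30C9 → 3-byte form E3 83 89 at offsets 2–4.
U+0023 → 1-byte form 23 at offsets 5–5.
U+0064 → 1-byte form 64 at offsets 6–6.
Offset 6 falls in char 4's range; it's byte 1 of 64 = 0x64.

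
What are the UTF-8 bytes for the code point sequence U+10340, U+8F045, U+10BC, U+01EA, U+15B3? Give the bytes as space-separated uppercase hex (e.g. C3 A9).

F0 90 8D 80 F2 8F 81 85 E1 82 BC C7 AA E1 96 B3

U+10340: 4-byte form → F0 90 8D 80.
U+8F045: 4-byte form → F2 8F 81 85.
U+10BC: 3-byte form → E1 82 BC.
U+01EA: 2-byte form → C7 AA.
U+15B3: 3-byte form → E1 96 B3.
Concatenated (16 bytes): F0 90 8D 80 F2 8F 81 85 E1 82 BC C7 AA E1 96 B3.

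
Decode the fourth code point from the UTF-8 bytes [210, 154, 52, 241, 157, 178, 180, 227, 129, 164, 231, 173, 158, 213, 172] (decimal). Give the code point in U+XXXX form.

U+3064

Offset 0: leading byte 0xD2 = 11010010 → 2-byte char #1 = D2 9A.
Offset 2: leading byte 0x34 = 00110100 → 1-byte char #2 = 34.
Offset 3: leading byte 0xF1 = 11110001 → 4-byte char #3 = F1 9D B2 B4.
Offset 7: leading byte 0xE3 = 11100011 → 3-byte char #4 = E3 81 A4.
Leading byte 0xE3 = 11100011 matches 1110xxxx → 3-byte sequence.
Byte 1: 0xE3 = 11100011, payload 0011 (4 bits).
Byte 2: 0x81 = 10000001 (10xxxxxx ✓), payload 000001.
Byte 3: 0xA4 = 10100100 (10xxxxxx ✓), payload 100100.
Concatenate: 0011000001100100 = 0x3064 (16 bits → U+3064).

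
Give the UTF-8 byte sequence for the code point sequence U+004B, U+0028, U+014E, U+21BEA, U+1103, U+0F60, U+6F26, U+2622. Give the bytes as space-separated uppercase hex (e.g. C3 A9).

U+004B: 1-byte form → 4B.
U+0028: 1-byte form → 28.
U+014E: 2-byte form → C5 8E.
U+21BEA: 4-byte form → F0 A1 AF AA.
U+1103: 3-byte form → E1 84 83.
U+0F60: 3-byte form → E0 BD A0.
U+6F26: 3-byte form → E6 BC A6.
U+2622: 3-byte form → E2 98 A2.
Concatenated (20 bytes): 4B 28 C5 8E F0 A1 AF AA E1 84 83 E0 BD A0 E6 BC A6 E2 98 A2.

4B 28 C5 8E F0 A1 AF AA E1 84 83 E0 BD A0 E6 BC A6 E2 98 A2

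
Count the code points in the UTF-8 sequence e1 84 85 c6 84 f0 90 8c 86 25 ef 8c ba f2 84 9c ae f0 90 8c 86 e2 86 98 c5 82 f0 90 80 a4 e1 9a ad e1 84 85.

Byte at offset 0: 0xE1 = 11100001 → 3-byte char (#1). Advance 3.
Byte at offset 3: 0xC6 = 11000110 → 2-byte char (#2). Advance 2.
Byte at offset 5: 0xF0 = 11110000 → 4-byte char (#3). Advance 4.
Byte at offset 9: 0x25 = 00100101 → 1-byte char (#4). Advance 1.
Byte at offset 10: 0xEF = 11101111 → 3-byte char (#5). Advance 3.
Byte at offset 13: 0xF2 = 11110010 → 4-byte char (#6). Advance 4.
Byte at offset 17: 0xF0 = 11110000 → 4-byte char (#7). Advance 4.
Byte at offset 21: 0xE2 = 11100010 → 3-byte char (#8). Advance 3.
Byte at offset 24: 0xC5 = 11000101 → 2-byte char (#9). Advance 2.
Byte at offset 26: 0xF0 = 11110000 → 4-byte char (#10). Advance 4.
Byte at offset 30: 0xE1 = 11100001 → 3-byte char (#11). Advance 3.
Byte at offset 33: 0xE1 = 11100001 → 3-byte char (#12). Advance 3.
Reached end at offset 36 after 12 code points.

12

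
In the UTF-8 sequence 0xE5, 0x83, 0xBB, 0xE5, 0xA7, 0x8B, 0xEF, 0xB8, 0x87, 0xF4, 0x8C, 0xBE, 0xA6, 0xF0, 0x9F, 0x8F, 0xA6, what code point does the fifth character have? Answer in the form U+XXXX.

U+1F3E6

Offset 0: leading byte 0xE5 = 11100101 → 3-byte char #1 = E5 83 BB.
Offset 3: leading byte 0xE5 = 11100101 → 3-byte char #2 = E5 A7 8B.
Offset 6: leading byte 0xEF = 11101111 → 3-byte char #3 = EF B8 87.
Offset 9: leading byte 0xF4 = 11110100 → 4-byte char #4 = F4 8C BE A6.
Offset 13: leading byte 0xF0 = 11110000 → 4-byte char #5 = F0 9F 8F A6.
Leading byte 0xF0 = 11110000 matches 11110xxx → 4-byte sequence.
Byte 1: 0xF0 = 11110000, payload 000 (3 bits).
Byte 2: 0x9F = 10011111 (10xxxxxx ✓), payload 011111.
Byte 3: 0x8F = 10001111 (10xxxxxx ✓), payload 001111.
Byte 4: 0xA6 = 10100110 (10xxxxxx ✓), payload 100110.
Concatenate: 000011111001111100110 = 0x1F3E6 (21 bits → U+1F3E6).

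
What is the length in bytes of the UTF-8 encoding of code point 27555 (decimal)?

3

U+6BA3 = 0x6BA3. UTF-8 uses 1 byte below 0x80, 2 below 0x800, 3 below 0x10000, 4 up to 0x10FFFF. 0x6BA3 is in U+0800–U+FFFF → 3 bytes.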